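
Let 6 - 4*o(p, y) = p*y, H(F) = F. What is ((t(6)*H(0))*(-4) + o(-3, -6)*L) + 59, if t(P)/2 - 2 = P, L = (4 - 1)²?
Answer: 32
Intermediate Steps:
L = 9 (L = 3² = 9)
t(P) = 4 + 2*P
o(p, y) = 3/2 - p*y/4
((t(6)*H(0))*(-4) + o(-3, -6)*L) + 59 = (((4 + 2*6)*0)*(-4) + (3/2 - ¼*(-3)*(-6))*9) + 59 = (((4 + 12)*0)*(-4) + (3/2 - 9/2)*9) + 59 = ((16*0)*(-4) - 3*9) + 59 = (0*(-4) - 27) + 59 = (0 - 27) + 59 = -27 + 59 = 32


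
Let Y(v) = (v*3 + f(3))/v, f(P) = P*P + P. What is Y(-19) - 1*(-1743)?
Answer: 33162/19 ≈ 1745.4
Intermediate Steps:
f(P) = P + P**2 (f(P) = P**2 + P = P + P**2)
Y(v) = (12 + 3*v)/v (Y(v) = (v*3 + 3*(1 + 3))/v = (3*v + 3*4)/v = (3*v + 12)/v = (12 + 3*v)/v)
Y(-19) - 1*(-1743) = (3 + 12/(-19)) - 1*(-1743) = (3 + 12*(-1/19)) + 1743 = (3 - 12/19) + 1743 = 45/19 + 1743 = 33162/19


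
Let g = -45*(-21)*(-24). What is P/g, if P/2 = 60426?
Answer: -373/70 ≈ -5.3286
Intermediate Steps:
P = 120852 (P = 2*60426 = 120852)
g = -22680 (g = 945*(-24) = -22680)
P/g = 120852/(-22680) = 120852*(-1/22680) = -373/70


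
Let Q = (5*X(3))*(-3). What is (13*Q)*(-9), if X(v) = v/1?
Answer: 5265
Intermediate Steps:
X(v) = v (X(v) = v*1 = v)
Q = -45 (Q = (5*3)*(-3) = 15*(-3) = -45)
(13*Q)*(-9) = (13*(-45))*(-9) = -585*(-9) = 5265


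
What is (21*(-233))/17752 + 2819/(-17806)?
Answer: -9797689/22578008 ≈ -0.43395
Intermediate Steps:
(21*(-233))/17752 + 2819/(-17806) = -4893*1/17752 + 2819*(-1/17806) = -699/2536 - 2819/17806 = -9797689/22578008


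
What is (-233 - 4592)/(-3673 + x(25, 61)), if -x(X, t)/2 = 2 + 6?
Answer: 4825/3689 ≈ 1.3079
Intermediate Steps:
x(X, t) = -16 (x(X, t) = -2*(2 + 6) = -2*8 = -16)
(-233 - 4592)/(-3673 + x(25, 61)) = (-233 - 4592)/(-3673 - 16) = -4825/(-3689) = -4825*(-1/3689) = 4825/3689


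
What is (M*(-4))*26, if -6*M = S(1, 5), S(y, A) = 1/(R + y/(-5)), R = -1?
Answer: -130/9 ≈ -14.444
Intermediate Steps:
S(y, A) = 1/(-1 - y/5) (S(y, A) = 1/(-1 + y/(-5)) = 1/(-1 + y*(-⅕)) = 1/(-1 - y/5))
M = 5/36 (M = -(-5)/(6*(5 + 1)) = -(-5)/(6*6) = -⅙*(-⅚) = 5/36 ≈ 0.13889)
(M*(-4))*26 = ((5/36)*(-4))*26 = -5/9*26 = -130/9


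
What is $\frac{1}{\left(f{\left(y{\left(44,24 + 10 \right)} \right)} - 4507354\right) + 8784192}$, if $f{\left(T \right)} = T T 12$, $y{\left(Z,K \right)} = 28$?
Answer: $\frac{1}{4286246} \approx 2.333 \cdot 10^{-7}$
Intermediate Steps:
$f{\left(T \right)} = 12 T^{2}$ ($f{\left(T \right)} = T^{2} \cdot 12 = 12 T^{2}$)
$\frac{1}{\left(f{\left(y{\left(44,24 + 10 \right)} \right)} - 4507354\right) + 8784192} = \frac{1}{\left(12 \cdot 28^{2} - 4507354\right) + 8784192} = \frac{1}{\left(12 \cdot 784 - 4507354\right) + 8784192} = \frac{1}{\left(9408 - 4507354\right) + 8784192} = \frac{1}{-4497946 + 8784192} = \frac{1}{4286246}$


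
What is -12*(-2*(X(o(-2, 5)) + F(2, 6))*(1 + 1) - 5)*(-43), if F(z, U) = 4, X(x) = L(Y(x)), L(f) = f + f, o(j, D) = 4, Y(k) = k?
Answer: -27348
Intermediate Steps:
L(f) = 2*f
X(x) = 2*x
-12*(-2*(X(o(-2, 5)) + F(2, 6))*(1 + 1) - 5)*(-43) = -12*(-2*(2*4 + 4)*(1 + 1) - 5)*(-43) = -12*(-2*(8 + 4)*2 - 5)*(-43) = -12*(-24*2 - 5)*(-43) = -12*(-2*24 - 5)*(-43) = -12*(-48 - 5)*(-43) = -12*(-53)*(-43) = 636*(-43) = -27348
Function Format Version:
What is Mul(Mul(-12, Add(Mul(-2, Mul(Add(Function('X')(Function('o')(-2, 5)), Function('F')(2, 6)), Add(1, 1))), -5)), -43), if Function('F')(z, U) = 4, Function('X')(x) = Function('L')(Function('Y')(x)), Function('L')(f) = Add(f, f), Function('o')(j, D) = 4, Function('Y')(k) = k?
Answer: -27348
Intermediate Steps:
Function('L')(f) = Mul(2, f)
Function('X')(x) = Mul(2, x)
Mul(Mul(-12, Add(Mul(-2, Mul(Add(Function('X')(Function('o')(-2, 5)), Function('F')(2, 6)), Add(1, 1))), -5)), -43) = Mul(Mul(-12, Add(Mul(-2, Mul(Add(Mul(2, 4), 4), Add(1, 1))), -5)), -43) = Mul(Mul(-12, Add(Mul(-2, Mul(Add(8, 4), 2)), -5)), -43) = Mul(Mul(-12, Add(Mul(-2, Mul(12, 2)), -5)), -43) = Mul(Mul(-12, Add(Mul(-2, 24), -5)), -43) = Mul(Mul(-12, Add(-48, -5)), -43) = Mul(Mul(-12, -53), -43) = Mul(636, -43) = -27348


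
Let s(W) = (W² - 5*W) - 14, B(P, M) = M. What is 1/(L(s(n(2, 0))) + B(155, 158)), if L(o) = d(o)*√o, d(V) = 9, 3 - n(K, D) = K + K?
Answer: 79/12806 - 9*I*√2/12806 ≈ 0.006169 - 0.0009939*I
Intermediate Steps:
n(K, D) = 3 - 2*K (n(K, D) = 3 - (K + K) = 3 - 2*K)
s(W) = -14 + W² - 5*W
L(o) = 9*√o
1/(L(s(n(2, 0))) + B(155, 158)) = 1/(9*√(-14 + (3 - 2*2)² - 5*(3 - 2*2)) + 158) = 1/(9*√(-14 + (3 - 4)² - 5*(3 - 4)) + 158) = 1/(9*√(-14 + (-1)² - 5*(-1)) + 158) = 1/(9*√(-14 + 1 + 5) + 158) = 1/(9*√(-8) + 158) = 1/(9*(2*I*√2) + 158) = 1/(18*I*√2 + 158) = 1/(158 + 18*I*√2)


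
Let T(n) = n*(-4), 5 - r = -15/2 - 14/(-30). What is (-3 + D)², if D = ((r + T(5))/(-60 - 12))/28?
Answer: 32833802401/3657830400 ≈ 8.9763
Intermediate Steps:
r = 361/30 (r = 5 - (-15/2 - 14/(-30)) = 5 - (-15*½ - 14*(-1/30)) = 5 - (-15/2 + 7/15) = 5 - 1*(-211/30) = 5 + 211/30 = 361/30 ≈ 12.033)
T(n) = -4*n
D = 239/60480 (D = ((361/30 - 4*5)/(-60 - 12))/28 = ((361/30 - 20)/(-72))*(1/28) = -239/30*(-1/72)*(1/28) = (239/2160)*(1/28) = 239/60480 ≈ 0.0039517)
(-3 + D)² = (-3 + 239/60480)² = (-181201/60480)² = 32833802401/3657830400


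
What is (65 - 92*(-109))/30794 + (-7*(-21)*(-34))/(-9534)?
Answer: 5955597/6990238 ≈ 0.85199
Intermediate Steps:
(65 - 92*(-109))/30794 + (-7*(-21)*(-34))/(-9534) = (65 + 10028)*(1/30794) + (147*(-34))*(-1/9534) = 10093*(1/30794) - 4998*(-1/9534) = 10093/30794 + 119/227 = 5955597/6990238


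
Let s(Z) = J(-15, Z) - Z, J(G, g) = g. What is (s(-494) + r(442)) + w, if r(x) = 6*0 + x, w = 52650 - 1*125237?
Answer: -72145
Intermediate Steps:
w = -72587 (w = 52650 - 125237 = -72587)
r(x) = x (r(x) = 0 + x = x)
s(Z) = 0 (s(Z) = Z - Z = 0)
(s(-494) + r(442)) + w = (0 + 442) - 72587 = 442 - 72587 = -72145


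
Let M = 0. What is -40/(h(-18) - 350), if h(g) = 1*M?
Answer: 4/35 ≈ 0.11429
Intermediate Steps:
h(g) = 0 (h(g) = 1*0 = 0)
-40/(h(-18) - 350) = -40/(0 - 350) = -40/(-350) = -40*(-1/350) = 4/35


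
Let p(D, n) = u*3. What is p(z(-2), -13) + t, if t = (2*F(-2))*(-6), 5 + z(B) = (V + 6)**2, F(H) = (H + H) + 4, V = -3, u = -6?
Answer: -18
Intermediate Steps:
F(H) = 4 + 2*H (F(H) = 2*H + 4 = 4 + 2*H)
z(B) = 4 (z(B) = -5 + (-3 + 6)**2 = -5 + 3**2 = -5 + 9 = 4)
t = 0 (t = (2*(4 + 2*(-2)))*(-6) = (2*(4 - 4))*(-6) = (2*0)*(-6) = 0*(-6) = 0)
p(D, n) = -18 (p(D, n) = -6*3 = -18)
p(z(-2), -13) + t = -18 + 0 = -18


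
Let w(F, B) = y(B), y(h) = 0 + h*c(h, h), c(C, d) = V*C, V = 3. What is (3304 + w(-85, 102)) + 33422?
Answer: 67938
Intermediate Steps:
c(C, d) = 3*C
y(h) = 3*h² (y(h) = 0 + h*(3*h) = 0 + 3*h² = 3*h²)
w(F, B) = 3*B²
(3304 + w(-85, 102)) + 33422 = (3304 + 3*102²) + 33422 = (3304 + 3*10404) + 33422 = (3304 + 31212) + 33422 = 34516 + 33422 = 67938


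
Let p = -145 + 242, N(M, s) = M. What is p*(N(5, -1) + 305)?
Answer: 30070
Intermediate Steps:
p = 97
p*(N(5, -1) + 305) = 97*(5 + 305) = 97*310 = 30070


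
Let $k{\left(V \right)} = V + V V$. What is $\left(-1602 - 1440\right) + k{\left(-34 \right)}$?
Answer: $-1920$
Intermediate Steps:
$k{\left(V \right)} = V + V^{2}$
$\left(-1602 - 1440\right) + k{\left(-34 \right)} = \left(-1602 - 1440\right) - 34 \left(1 - 34\right) = -3042 - -1122 = -3042 + 1122 = -1920$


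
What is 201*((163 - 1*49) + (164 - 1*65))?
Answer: 42813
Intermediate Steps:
201*((163 - 1*49) + (164 - 1*65)) = 201*((163 - 49) + (164 - 65)) = 201*(114 + 99) = 201*213 = 42813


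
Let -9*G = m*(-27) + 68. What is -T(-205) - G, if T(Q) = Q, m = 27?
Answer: 1184/9 ≈ 131.56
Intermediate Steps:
G = 661/9 (G = -(27*(-27) + 68)/9 = -(-729 + 68)/9 = -⅑*(-661) = 661/9 ≈ 73.444)
-T(-205) - G = -1*(-205) - 1*661/9 = 205 - 661/9 = 1184/9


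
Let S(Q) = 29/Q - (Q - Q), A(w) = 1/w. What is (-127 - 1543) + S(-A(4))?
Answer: -1786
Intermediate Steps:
S(Q) = 29/Q (S(Q) = 29/Q - 1*0 = 29/Q + 0 = 29/Q)
(-127 - 1543) + S(-A(4)) = (-127 - 1543) + 29/((-1/4)) = -1670 + 29/((-1*¼)) = -1670 + 29/(-¼) = -1670 + 29*(-4) = -1670 - 116 = -1786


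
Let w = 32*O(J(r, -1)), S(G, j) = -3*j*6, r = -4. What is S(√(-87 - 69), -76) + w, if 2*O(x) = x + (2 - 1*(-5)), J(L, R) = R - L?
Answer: 1528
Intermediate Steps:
O(x) = 7/2 + x/2 (O(x) = (x + (2 - 1*(-5)))/2 = (x + (2 + 5))/2 = (x + 7)/2 = (7 + x)/2 = 7/2 + x/2)
S(G, j) = -18*j
w = 160 (w = 32*(7/2 + (-1 - 1*(-4))/2) = 32*(7/2 + (-1 + 4)/2) = 32*(7/2 + (½)*3) = 32*(7/2 + 3/2) = 32*5 = 160)
S(√(-87 - 69), -76) + w = -18*(-76) + 160 = 1368 + 160 = 1528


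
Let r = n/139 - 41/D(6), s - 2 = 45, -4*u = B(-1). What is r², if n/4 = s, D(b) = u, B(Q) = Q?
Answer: 511121664/19321 ≈ 26454.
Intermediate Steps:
u = ¼ (u = -¼*(-1) = ¼ ≈ 0.25000)
D(b) = ¼
s = 47 (s = 2 + 45 = 47)
n = 188 (n = 4*47 = 188)
r = -22608/139 (r = 188/139 - 41/¼ = 188*(1/139) - 41*4 = 188/139 - 164 = -22608/139 ≈ -162.65)
r² = (-22608/139)² = 511121664/19321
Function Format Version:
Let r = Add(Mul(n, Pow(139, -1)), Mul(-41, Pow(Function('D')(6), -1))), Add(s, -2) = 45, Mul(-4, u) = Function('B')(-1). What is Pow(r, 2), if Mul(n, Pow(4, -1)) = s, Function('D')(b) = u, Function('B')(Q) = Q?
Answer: Rational(511121664, 19321) ≈ 26454.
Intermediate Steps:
u = Rational(1, 4) (u = Mul(Rational(-1, 4), -1) = Rational(1, 4) ≈ 0.25000)
Function('D')(b) = Rational(1, 4)
s = 47 (s = Add(2, 45) = 47)
n = 188 (n = Mul(4, 47) = 188)
r = Rational(-22608, 139) (r = Add(Mul(188, Pow(139, -1)), Mul(-41, Pow(Rational(1, 4), -1))) = Add(Mul(188, Rational(1, 139)), Mul(-41, 4)) = Add(Rational(188, 139), -164) = Rational(-22608, 139) ≈ -162.65)
Pow(r, 2) = Pow(Rational(-22608, 139), 2) = Rational(511121664, 19321)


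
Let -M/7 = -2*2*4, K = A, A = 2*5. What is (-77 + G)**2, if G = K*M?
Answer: 1087849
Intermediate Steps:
A = 10
K = 10
M = 112 (M = -7*(-2*2)*4 = -(-28)*4 = -7*(-16) = 112)
G = 1120 (G = 10*112 = 1120)
(-77 + G)**2 = (-77 + 1120)**2 = 1043**2 = 1087849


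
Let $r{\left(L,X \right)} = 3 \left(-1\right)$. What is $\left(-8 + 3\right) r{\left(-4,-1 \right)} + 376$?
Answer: $391$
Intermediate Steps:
$r{\left(L,X \right)} = -3$
$\left(-8 + 3\right) r{\left(-4,-1 \right)} + 376 = \left(-8 + 3\right) \left(-3\right) + 376 = \left(-5\right) \left(-3\right) + 376 = 15 + 376 = 391$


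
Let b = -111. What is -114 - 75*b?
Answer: 8211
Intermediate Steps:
-114 - 75*b = -114 - 75*(-111) = -114 + 8325 = 8211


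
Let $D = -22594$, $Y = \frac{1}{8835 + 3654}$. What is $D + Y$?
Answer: $- \frac{282176465}{12489} \approx -22594.0$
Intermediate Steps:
$Y = \frac{1}{12489} \approx 8.007 \cdot 10^{-5}$
$D + Y = -22594 + \frac{1}{12489} = - \frac{282176465}{12489}$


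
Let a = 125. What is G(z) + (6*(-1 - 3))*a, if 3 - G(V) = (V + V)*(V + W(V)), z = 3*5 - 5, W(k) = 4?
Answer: -3277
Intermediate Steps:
z = 10 (z = 15 - 5 = 10)
G(V) = 3 - 2*V*(4 + V) (G(V) = 3 - (V + V)*(V + 4) = 3 - 2*V*(4 + V))
G(z) + (6*(-1 - 3))*a = (3 - 8*10 - 2*10**2) + (6*(-1 - 3))*125 = (3 - 80 - 2*100) + (6*(-4))*125 = (3 - 80 - 200) - 24*125 = -277 - 3000 = -3277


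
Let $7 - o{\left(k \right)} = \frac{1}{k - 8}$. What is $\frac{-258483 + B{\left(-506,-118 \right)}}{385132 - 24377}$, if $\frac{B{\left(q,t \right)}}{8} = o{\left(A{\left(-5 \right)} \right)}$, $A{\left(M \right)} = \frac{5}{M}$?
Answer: $- \frac{465167}{649359} \approx -0.71635$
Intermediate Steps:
$o{\left(k \right)} = 7 - \frac{1}{-8 + k}$ ($o{\left(k \right)} = 7 - \frac{1}{k - 8} = 7 - \frac{1}{-8 + k}$)
$B{\left(q,t \right)} = \frac{512}{9}$ ($B{\left(q,t \right)} = 8 \frac{-57 + 7 \frac{5}{-5}}{-8 + \frac{5}{-5}} = 8 \frac{-57 + 7 \cdot 5 \left(- \frac{1}{5}\right)}{-8 + 5 \left(- \frac{1}{5}\right)} = 8 \frac{-57 + 7 \left(-1\right)}{-8 - 1} = 8 \frac{-57 - 7}{-9} = 8 \left(\left(- \frac{1}{9}\right) \left(-64\right)\right) = 8 \cdot \frac{64}{9} = \frac{512}{9}$)
$\frac{-258483 + B{\left(-506,-118 \right)}}{385132 - 24377} = \frac{-258483 + \frac{512}{9}}{385132 - 24377} = - \frac{2325835}{9 \cdot 360755} = \left(- \frac{2325835}{9}\right) \frac{1}{360755} = - \frac{465167}{649359}$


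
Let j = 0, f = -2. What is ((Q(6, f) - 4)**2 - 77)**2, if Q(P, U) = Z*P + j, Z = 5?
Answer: 358801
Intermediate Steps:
Q(P, U) = 5*P (Q(P, U) = 5*P + 0 = 5*P)
((Q(6, f) - 4)**2 - 77)**2 = ((5*6 - 4)**2 - 77)**2 = ((30 - 4)**2 - 77)**2 = (26**2 - 77)**2 = (676 - 77)**2 = 599**2 = 358801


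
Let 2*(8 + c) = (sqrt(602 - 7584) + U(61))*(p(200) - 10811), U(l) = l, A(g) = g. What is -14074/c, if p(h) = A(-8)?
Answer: 18576976300/1252815413927 - 304533212*I*sqrt(6982)/1252815413927 ≈ 0.014828 - 0.020311*I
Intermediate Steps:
p(h) = -8
c = -659975/2 - 10819*I*sqrt(6982)/2 (c = -8 + ((sqrt(602 - 7584) + 61)*(-8 - 10811))/2 = -8 + ((sqrt(-6982) + 61)*(-10819))/2 = -8 + ((I*sqrt(6982) + 61)*(-10819))/2 = -8 + ((61 + I*sqrt(6982))*(-10819))/2 = -8 + (-659959 - 10819*I*sqrt(6982))/2 = -8 + (-659959/2 - 10819*I*sqrt(6982)/2) = -659975/2 - 10819*I*sqrt(6982)/2 ≈ -3.2999e+5 - 4.5201e+5*I)
-14074/c = -14074/(-659975/2 - 10819*I*sqrt(6982)/2)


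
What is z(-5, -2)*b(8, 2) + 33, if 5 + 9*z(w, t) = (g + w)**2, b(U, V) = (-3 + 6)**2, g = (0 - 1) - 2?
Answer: 92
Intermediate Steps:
g = -3 (g = -1 - 2 = -3)
b(U, V) = 9 (b(U, V) = 3**2 = 9)
z(w, t) = -5/9 + (-3 + w)**2/9
z(-5, -2)*b(8, 2) + 33 = (-5/9 + (-3 - 5)**2/9)*9 + 33 = (-5/9 + (1/9)*(-8)**2)*9 + 33 = (-5/9 + (1/9)*64)*9 + 33 = (-5/9 + 64/9)*9 + 33 = (59/9)*9 + 33 = 59 + 33 = 92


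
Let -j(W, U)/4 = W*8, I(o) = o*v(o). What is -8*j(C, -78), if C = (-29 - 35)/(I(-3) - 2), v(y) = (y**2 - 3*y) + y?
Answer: 16384/47 ≈ 348.60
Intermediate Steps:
v(y) = y**2 - 2*y
I(o) = o**2*(-2 + o) (I(o) = o*(o*(-2 + o)) = o**2*(-2 + o))
C = 64/47 (C = (-29 - 35)/((-3)**2*(-2 - 3) - 2) = -64/(9*(-5) - 2) = -64/(-45 - 2) = -64/(-47) = -64*(-1/47) = 64/47 ≈ 1.3617)
j(W, U) = -32*W (j(W, U) = -4*W*8 = -32*W)
-8*j(C, -78) = -(-256)*64/47 = -8*(-2048/47) = 16384/47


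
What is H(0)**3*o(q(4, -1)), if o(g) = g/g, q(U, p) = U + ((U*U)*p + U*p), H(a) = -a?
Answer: 0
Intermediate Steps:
q(U, p) = U + U*p + p*U**2 (q(U, p) = U + (U**2*p + U*p) = U + (p*U**2 + U*p) = U + (U*p + p*U**2) = U + U*p + p*U**2)
o(g) = 1
H(0)**3*o(q(4, -1)) = (-1*0)**3*1 = 0**3*1 = 0*1 = 0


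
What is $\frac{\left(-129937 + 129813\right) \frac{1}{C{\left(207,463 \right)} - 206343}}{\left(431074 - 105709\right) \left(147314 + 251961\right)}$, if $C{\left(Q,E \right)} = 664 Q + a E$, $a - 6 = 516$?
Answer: $- \frac{124}{22447297881806625} \approx -5.5241 \cdot 10^{-15}$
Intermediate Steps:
$a = 522$ ($a = 6 + 516 = 522$)
$C{\left(Q,E \right)} = 522 E + 664 Q$ ($C{\left(Q,E \right)} = 664 Q + 522 E = 522 E + 664 Q$)
$\frac{\left(-129937 + 129813\right) \frac{1}{C{\left(207,463 \right)} - 206343}}{\left(431074 - 105709\right) \left(147314 + 251961\right)} = \frac{\left(-129937 + 129813\right) \frac{1}{\left(522 \cdot 463 + 664 \cdot 207\right) - 206343}}{\left(431074 - 105709\right) \left(147314 + 251961\right)} = \frac{\left(-124\right) \frac{1}{\left(241686 + 137448\right) - 206343}}{325365 \cdot 399275} = \frac{\left(-124\right) \frac{1}{379134 - 206343}}{129910110375} = - \frac{124}{172791} \cdot \frac{1}{129910110375} = \left(-124\right) \frac{1}{172791} \cdot \frac{1}{129910110375} = \left(- \frac{124}{172791}\right) \frac{1}{129910110375} = - \frac{124}{22447297881806625}$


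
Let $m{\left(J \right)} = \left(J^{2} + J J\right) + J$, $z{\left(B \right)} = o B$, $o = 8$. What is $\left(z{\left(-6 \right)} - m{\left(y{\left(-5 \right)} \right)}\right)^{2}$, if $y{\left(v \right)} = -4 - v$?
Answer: $2601$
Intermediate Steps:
$z{\left(B \right)} = 8 B$
$m{\left(J \right)} = J + 2 J^{2}$ ($m{\left(J \right)} = \left(J^{2} + J^{2}\right) + J = 2 J^{2} + J = J + 2 J^{2}$)
$\left(z{\left(-6 \right)} - m{\left(y{\left(-5 \right)} \right)}\right)^{2} = \left(8 \left(-6\right) - \left(-4 - -5\right) \left(1 + 2 \left(-4 - -5\right)\right)\right)^{2} = \left(-48 - \left(-4 + 5\right) \left(1 + 2 \left(-4 + 5\right)\right)\right)^{2} = \left(-48 - 1 \left(1 + 2 \cdot 1\right)\right)^{2} = \left(-48 - 1 \left(1 + 2\right)\right)^{2} = \left(-48 - 1 \cdot 3\right)^{2} = \left(-48 - 3\right)^{2} = \left(-51\right)^{2} = 2601$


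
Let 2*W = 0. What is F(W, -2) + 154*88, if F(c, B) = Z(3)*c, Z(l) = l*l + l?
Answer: 13552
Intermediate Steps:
Z(l) = l + l**2 (Z(l) = l**2 + l = l + l**2)
W = 0 (W = (1/2)*0 = 0)
F(c, B) = 12*c (F(c, B) = (3*(1 + 3))*c = (3*4)*c = 12*c)
F(W, -2) + 154*88 = 12*0 + 154*88 = 0 + 13552 = 13552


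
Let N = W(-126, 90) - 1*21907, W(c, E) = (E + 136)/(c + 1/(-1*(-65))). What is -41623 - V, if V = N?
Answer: -161439634/8189 ≈ -19714.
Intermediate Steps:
W(c, E) = (136 + E)/(1/65 + c) (W(c, E) = (136 + E)/(c + 1/65) = (136 + E)/(1/65 + c))
N = -179411113/8189 (N = 65*(136 + 90)/(1 + 65*(-126)) - 1*21907 = 65*226/(1 - 8190) - 21907 = 65*226/(-8189) - 21907 = 65*(-1/8189)*226 - 21907 = -14690/8189 - 21907 = -179411113/8189 ≈ -21909.)
V = -179411113/8189 ≈ -21909.
-41623 - V = -41623 - 1*(-179411113/8189) = -41623 + 179411113/8189 = -161439634/8189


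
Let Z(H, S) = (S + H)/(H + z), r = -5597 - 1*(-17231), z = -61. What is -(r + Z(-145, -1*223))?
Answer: -1198486/103 ≈ -11636.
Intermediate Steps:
r = 11634 (r = -5597 + 17231 = 11634)
Z(H, S) = (H + S)/(-61 + H) (Z(H, S) = (S + H)/(H - 61) = (H + S)/(-61 + H))
-(r + Z(-145, -1*223)) = -(11634 + (-145 - 1*223)/(-61 - 145)) = -(11634 + (-145 - 223)/(-206)) = -(11634 - 1/206*(-368)) = -(11634 + 184/103) = -1*1198486/103 = -1198486/103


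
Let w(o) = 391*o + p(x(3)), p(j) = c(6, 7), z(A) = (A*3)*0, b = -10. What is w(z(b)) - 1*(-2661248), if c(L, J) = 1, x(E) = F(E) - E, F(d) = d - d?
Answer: 2661249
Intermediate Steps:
F(d) = 0
z(A) = 0 (z(A) = (3*A)*0 = 0)
x(E) = -E (x(E) = 0 - E = -E)
p(j) = 1
w(o) = 1 + 391*o (w(o) = 391*o + 1 = 1 + 391*o)
w(z(b)) - 1*(-2661248) = (1 + 391*0) - 1*(-2661248) = (1 + 0) + 2661248 = 1 + 2661248 = 2661249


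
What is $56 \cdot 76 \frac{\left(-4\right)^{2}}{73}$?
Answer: $\frac{68096}{73} \approx 932.82$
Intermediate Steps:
$56 \cdot 76 \frac{\left(-4\right)^{2}}{73} = 4256 \cdot 16 \cdot \frac{1}{73} = 4256 \cdot \frac{16}{73} = \frac{68096}{73}$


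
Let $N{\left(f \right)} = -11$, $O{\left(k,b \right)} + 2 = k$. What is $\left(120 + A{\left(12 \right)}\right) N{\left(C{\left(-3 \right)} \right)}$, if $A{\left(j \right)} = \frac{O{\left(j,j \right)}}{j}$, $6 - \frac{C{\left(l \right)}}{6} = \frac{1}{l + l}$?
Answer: $- \frac{7975}{6} \approx -1329.2$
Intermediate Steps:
$C{\left(l \right)} = 36 - \frac{3}{l}$ ($C{\left(l \right)} = 36 - \frac{6}{l + l} = 36 - \frac{6}{2 l} = 36 - 6 \frac{1}{2 l} = 36 - \frac{3}{l}$)
$O{\left(k,b \right)} = -2 + k$
$A{\left(j \right)} = \frac{-2 + j}{j}$
$\left(120 + A{\left(12 \right)}\right) N{\left(C{\left(-3 \right)} \right)} = \left(120 + \frac{-2 + 12}{12}\right) \left(-11\right) = \left(120 + \frac{1}{12} \cdot 10\right) \left(-11\right) = \left(120 + \frac{5}{6}\right) \left(-11\right) = \frac{725}{6} \left(-11\right) = - \frac{7975}{6}$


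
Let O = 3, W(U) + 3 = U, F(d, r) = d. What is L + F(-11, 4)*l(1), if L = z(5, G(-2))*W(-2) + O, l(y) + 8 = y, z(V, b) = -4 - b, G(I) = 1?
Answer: 105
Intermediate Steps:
W(U) = -3 + U
l(y) = -8 + y
L = 28 (L = (-4 - 1*1)*(-3 - 2) + 3 = (-4 - 1)*(-5) + 3 = -5*(-5) + 3 = 25 + 3 = 28)
L + F(-11, 4)*l(1) = 28 - 11*(-8 + 1) = 28 - 11*(-7) = 28 + 77 = 105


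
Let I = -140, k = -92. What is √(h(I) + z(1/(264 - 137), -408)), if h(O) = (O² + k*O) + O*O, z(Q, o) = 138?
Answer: 3*√5802 ≈ 228.51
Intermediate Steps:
h(O) = -92*O + 2*O² (h(O) = (O² - 92*O) + O*O = (O² - 92*O) + O² = -92*O + 2*O²)
√(h(I) + z(1/(264 - 137), -408)) = √(2*(-140)*(-46 - 140) + 138) = √(2*(-140)*(-186) + 138) = √(52080 + 138) = √52218 = 3*√5802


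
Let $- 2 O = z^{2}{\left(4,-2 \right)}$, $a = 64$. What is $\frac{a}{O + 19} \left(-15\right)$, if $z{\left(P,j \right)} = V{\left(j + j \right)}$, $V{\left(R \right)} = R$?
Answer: $- \frac{960}{11} \approx -87.273$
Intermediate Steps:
$z{\left(P,j \right)} = 2 j$ ($z{\left(P,j \right)} = j + j = 2 j$)
$O = -8$ ($O = - \frac{\left(2 \left(-2\right)\right)^{2}}{2} = - \frac{\left(-4\right)^{2}}{2} = \left(- \frac{1}{2}\right) 16 = -8$)
$\frac{a}{O + 19} \left(-15\right) = \frac{1}{-8 + 19} \cdot 64 \left(-15\right) = \frac{1}{11} \cdot 64 \left(-15\right) = \frac{64}{11} \left(-15\right) = - \frac{960}{11}$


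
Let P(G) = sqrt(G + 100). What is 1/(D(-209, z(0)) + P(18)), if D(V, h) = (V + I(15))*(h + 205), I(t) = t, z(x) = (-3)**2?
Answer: -20758/861789069 - sqrt(118)/1723578138 ≈ -2.4093e-5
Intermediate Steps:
z(x) = 9
P(G) = sqrt(100 + G)
D(V, h) = (15 + V)*(205 + h) (D(V, h) = (V + 15)*(h + 205) = (15 + V)*(205 + h))
1/(D(-209, z(0)) + P(18)) = 1/((3075 + 15*9 + 205*(-209) - 209*9) + sqrt(100 + 18)) = 1/((3075 + 135 - 42845 - 1881) + sqrt(118)) = 1/(-41516 + sqrt(118))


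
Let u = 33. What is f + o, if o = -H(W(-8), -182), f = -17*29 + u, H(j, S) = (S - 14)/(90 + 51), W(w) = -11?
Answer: -64664/141 ≈ -458.61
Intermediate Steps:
H(j, S) = -14/141 + S/141 (H(j, S) = (-14 + S)/141 = (-14 + S)*(1/141) = -14/141 + S/141)
f = -460 (f = -17*29 + 33 = -493 + 33 = -460)
o = 196/141 (o = -(-14/141 + (1/141)*(-182)) = -(-14/141 - 182/141) = -1*(-196/141) = 196/141 ≈ 1.3901)
f + o = -460 + 196/141 = -64664/141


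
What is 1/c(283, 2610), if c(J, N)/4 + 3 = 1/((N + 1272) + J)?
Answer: -4165/49976 ≈ -0.083340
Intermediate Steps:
c(J, N) = -12 + 4/(1272 + J + N) (c(J, N) = -12 + 4/((N + 1272) + J) = -12 + 4/((1272 + N) + J) = -12 + 4/(1272 + J + N))
1/c(283, 2610) = 1/(4*(-3815 - 3*283 - 3*2610)/(1272 + 283 + 2610)) = 1/(4*(-3815 - 849 - 7830)/4165) = 1/(4*(1/4165)*(-12494)) = 1/(-49976/4165) = -4165/49976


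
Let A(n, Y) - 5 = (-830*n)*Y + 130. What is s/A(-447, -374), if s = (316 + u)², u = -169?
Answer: -1029/6607505 ≈ -0.00015573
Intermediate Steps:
A(n, Y) = 135 - 830*Y*n (A(n, Y) = 5 + ((-830*n)*Y + 130) = 5 + (-830*Y*n + 130) = 5 + (130 - 830*Y*n) = 135 - 830*Y*n)
s = 21609 (s = (316 - 169)² = 147² = 21609)
s/A(-447, -374) = 21609/(135 - 830*(-374)*(-447)) = 21609/(135 - 138757740) = 21609/(-138757605) = 21609*(-1/138757605) = -1029/6607505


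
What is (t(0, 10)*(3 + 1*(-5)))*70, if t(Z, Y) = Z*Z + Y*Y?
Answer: -14000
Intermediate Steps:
t(Z, Y) = Y**2 + Z**2 (t(Z, Y) = Z**2 + Y**2 = Y**2 + Z**2)
(t(0, 10)*(3 + 1*(-5)))*70 = ((10**2 + 0**2)*(3 + 1*(-5)))*70 = ((100 + 0)*(3 - 5))*70 = (100*(-2))*70 = -200*70 = -14000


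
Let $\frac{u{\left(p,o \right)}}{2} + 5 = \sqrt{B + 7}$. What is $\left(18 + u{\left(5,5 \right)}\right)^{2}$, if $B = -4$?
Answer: $76 + 32 \sqrt{3} \approx 131.43$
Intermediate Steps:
$u{\left(p,o \right)} = -10 + 2 \sqrt{3}$ ($u{\left(p,o \right)} = -10 + 2 \sqrt{-4 + 7} = -10 + 2 \sqrt{3}$)
$\left(18 + u{\left(5,5 \right)}\right)^{2} = \left(18 - \left(10 - 2 \sqrt{3}\right)\right)^{2} = \left(8 + 2 \sqrt{3}\right)^{2}$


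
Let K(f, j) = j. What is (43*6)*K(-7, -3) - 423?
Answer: -1197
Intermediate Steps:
(43*6)*K(-7, -3) - 423 = (43*6)*(-3) - 423 = 258*(-3) - 423 = -774 - 423 = -1197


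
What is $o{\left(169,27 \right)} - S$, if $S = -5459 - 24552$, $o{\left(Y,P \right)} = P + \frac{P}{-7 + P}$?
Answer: $\frac{600787}{20} \approx 30039.0$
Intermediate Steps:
$o{\left(Y,P \right)} = P + \frac{P}{-7 + P}$
$S = -30011$ ($S = -5459 - 24552 = -30011$)
$o{\left(169,27 \right)} - S = \frac{27 \left(-6 + 27\right)}{-7 + 27} - -30011 = 27 \cdot \frac{1}{20} \cdot 21 + 30011 = \frac{567}{20} + 30011 = \frac{600787}{20}$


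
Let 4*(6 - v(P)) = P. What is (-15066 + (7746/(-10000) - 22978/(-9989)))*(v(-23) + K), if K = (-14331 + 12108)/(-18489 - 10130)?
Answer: -203746354145605409/1143500764000 ≈ -1.7818e+5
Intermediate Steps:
K = 2223/28619 (K = -2223/(-28619) = -2223*(-1/28619) = 2223/28619 ≈ 0.077676)
v(P) = 6 - P/4
(-15066 + (7746/(-10000) - 22978/(-9989)))*(v(-23) + K) = (-15066 + (7746/(-10000) - 22978/(-9989)))*((6 - ¼*(-23)) + 2223/28619) = (-15066 + (7746*(-1/10000) - 22978*(-1/9989)))*((6 + 23/4) + 2223/28619) = (-15066 + (-3873/5000 + 22978/9989))*(47/4 + 2223/28619) = (-15066 + 76202603/49945000)*(1353985/114476) = -752395167397/49945000*1353985/114476 = -203746354145605409/1143500764000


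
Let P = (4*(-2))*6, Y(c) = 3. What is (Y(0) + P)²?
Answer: 2025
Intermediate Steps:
P = -48 (P = -8*6 = -48)
(Y(0) + P)² = (3 - 48)² = (-45)² = 2025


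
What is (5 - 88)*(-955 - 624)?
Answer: 131057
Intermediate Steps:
(5 - 88)*(-955 - 624) = -83*(-1579) = 131057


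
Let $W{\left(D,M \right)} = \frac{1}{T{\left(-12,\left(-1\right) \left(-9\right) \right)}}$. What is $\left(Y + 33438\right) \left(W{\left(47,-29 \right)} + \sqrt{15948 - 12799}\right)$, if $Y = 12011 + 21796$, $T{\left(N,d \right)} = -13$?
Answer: $- \frac{67245}{13} + 67245 \sqrt{3149} \approx 3.7683 \cdot 10^{6}$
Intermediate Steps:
$Y = 33807$
$W{\left(D,M \right)} = - \frac{1}{13}$ ($W{\left(D,M \right)} = \frac{1}{-13} = - \frac{1}{13}$)
$\left(Y + 33438\right) \left(W{\left(47,-29 \right)} + \sqrt{15948 - 12799}\right) = \left(33807 + 33438\right) \left(- \frac{1}{13} + \sqrt{15948 - 12799}\right) = 67245 \left(- \frac{1}{13} + \sqrt{3149}\right) = - \frac{67245}{13} + 67245 \sqrt{3149}$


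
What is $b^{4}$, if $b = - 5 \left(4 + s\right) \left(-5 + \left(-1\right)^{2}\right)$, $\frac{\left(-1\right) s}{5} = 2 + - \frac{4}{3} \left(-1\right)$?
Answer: $\frac{333621760000}{81} \approx 4.1188 \cdot 10^{9}$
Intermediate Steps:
$s = - \frac{50}{3}$ ($s = - 5 \left(2 + - \frac{4}{3} \left(-1\right)\right) = - 5 \left(2 + \left(-4\right) \frac{1}{3} \left(-1\right)\right) = - 5 \left(2 - - \frac{4}{3}\right) = - 5 \left(2 + \frac{4}{3}\right) = \left(-5\right) \frac{10}{3} = - \frac{50}{3} \approx -16.667$)
$b = - \frac{760}{3}$ ($b = - 5 \left(4 - \frac{50}{3}\right) \left(-5 + \left(-1\right)^{2}\right) = - 5 \left(- \frac{38 \left(-5 + 1\right)}{3}\right) = - 5 \left(\left(- \frac{38}{3}\right) \left(-4\right)\right) = \left(-5\right) \frac{152}{3} = - \frac{760}{3} \approx -253.33$)
$b^{4} = \left(- \frac{760}{3}\right)^{4} = \frac{333621760000}{81}$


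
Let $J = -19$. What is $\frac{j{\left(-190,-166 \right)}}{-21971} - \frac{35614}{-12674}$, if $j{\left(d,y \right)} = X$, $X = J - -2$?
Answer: $\frac{391345326}{139230227} \approx 2.8108$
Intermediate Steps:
$X = -17$ ($X = -19 - -2 = -19 + 2 = -17$)
$j{\left(d,y \right)} = -17$
$\frac{j{\left(-190,-166 \right)}}{-21971} - \frac{35614}{-12674} = - \frac{17}{-21971} - \frac{35614}{-12674} = \left(-17\right) \left(- \frac{1}{21971}\right) - - \frac{17807}{6337} = \frac{17}{21971} + \frac{17807}{6337} = \frac{391345326}{139230227}$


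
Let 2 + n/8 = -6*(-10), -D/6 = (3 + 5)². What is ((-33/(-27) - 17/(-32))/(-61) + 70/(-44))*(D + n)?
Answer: -1564975/12078 ≈ -129.57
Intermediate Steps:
D = -384 (D = -6*(3 + 5)² = -6*8² = -6*64 = -384)
n = 464 (n = -16 + 8*(-6*(-10)) = -16 + 8*60 = -16 + 480 = 464)
((-33/(-27) - 17/(-32))/(-61) + 70/(-44))*(D + n) = ((-33/(-27) - 17/(-32))/(-61) + 70/(-44))*(-384 + 464) = ((-33*(-1/27) - 17*(-1/32))*(-1/61) + 70*(-1/44))*80 = ((11/9 + 17/32)*(-1/61) - 35/22)*80 = ((505/288)*(-1/61) - 35/22)*80 = (-505/17568 - 35/22)*80 = -312995/193248*80 = -1564975/12078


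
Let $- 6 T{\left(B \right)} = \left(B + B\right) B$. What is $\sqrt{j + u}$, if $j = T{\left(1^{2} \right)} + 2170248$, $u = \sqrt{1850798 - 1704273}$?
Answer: $\frac{\sqrt{19532229 + 45 \sqrt{5861}}}{3} \approx 1473.3$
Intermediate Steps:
$T{\left(B \right)} = - \frac{B^{2}}{3}$ ($T{\left(B \right)} = - \frac{\left(B + B\right) B}{6} = - \frac{2 B B}{6} = - \frac{2 B^{2}}{6} = - \frac{B^{2}}{3}$)
$u = 5 \sqrt{5861}$ ($u = \sqrt{146525} = 5 \sqrt{5861} \approx 382.79$)
$j = \frac{6510743}{3}$ ($j = - \frac{\left(1^{2}\right)^{2}}{3} + 2170248 = - \frac{1^{2}}{3} + 2170248 = \left(- \frac{1}{3}\right) 1 + 2170248 = - \frac{1}{3} + 2170248 = \frac{6510743}{3} \approx 2.1702 \cdot 10^{6}$)
$\sqrt{j + u} = \sqrt{\frac{6510743}{3} + 5 \sqrt{5861}}$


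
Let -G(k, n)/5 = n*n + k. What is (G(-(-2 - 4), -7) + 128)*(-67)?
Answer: 9849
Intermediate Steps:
G(k, n) = -5*k - 5*n² (G(k, n) = -5*(n*n + k) = -5*(n² + k) = -5*(k + n²) = -5*k - 5*n²)
(G(-(-2 - 4), -7) + 128)*(-67) = ((-(-5)*(-2 - 4) - 5*(-7)²) + 128)*(-67) = ((-(-5)*(-6) - 5*49) + 128)*(-67) = ((-5*6 - 245) + 128)*(-67) = ((-30 - 245) + 128)*(-67) = (-275 + 128)*(-67) = -147*(-67) = 9849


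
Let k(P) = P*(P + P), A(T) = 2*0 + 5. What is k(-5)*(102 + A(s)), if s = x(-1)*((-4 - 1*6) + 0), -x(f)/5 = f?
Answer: 5350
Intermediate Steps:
x(f) = -5*f
s = -50 (s = (-5*(-1))*((-4 - 1*6) + 0) = 5*((-4 - 6) + 0) = 5*(-10 + 0) = 5*(-10) = -50)
A(T) = 5 (A(T) = 0 + 5 = 5)
k(P) = 2*P² (k(P) = P*(2*P) = 2*P²)
k(-5)*(102 + A(s)) = (2*(-5)²)*(102 + 5) = (2*25)*107 = 50*107 = 5350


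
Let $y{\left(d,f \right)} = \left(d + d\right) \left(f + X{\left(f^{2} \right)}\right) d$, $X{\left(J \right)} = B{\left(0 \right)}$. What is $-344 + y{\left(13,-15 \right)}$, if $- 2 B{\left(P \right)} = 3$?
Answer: $-5921$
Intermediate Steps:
$B{\left(P \right)} = - \frac{3}{2}$ ($B{\left(P \right)} = \left(- \frac{1}{2}\right) 3 = - \frac{3}{2}$)
$X{\left(J \right)} = - \frac{3}{2}$
$y{\left(d,f \right)} = 2 d^{2} \left(- \frac{3}{2} + f\right)$ ($y{\left(d,f \right)} = \left(d + d\right) \left(f - \frac{3}{2}\right) d = 2 d \left(- \frac{3}{2} + f\right) d = 2 d^{2} \left(- \frac{3}{2} + f\right)$)
$-344 + y{\left(13,-15 \right)} = -344 + 13^{2} \left(-3 + 2 \left(-15\right)\right) = -344 + 169 \left(-3 - 30\right) = -344 + 169 \left(-33\right) = -344 - 5577 = -5921$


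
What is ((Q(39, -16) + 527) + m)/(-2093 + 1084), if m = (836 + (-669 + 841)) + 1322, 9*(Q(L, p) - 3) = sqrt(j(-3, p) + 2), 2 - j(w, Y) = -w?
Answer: -25741/9081 ≈ -2.8346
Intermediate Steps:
j(w, Y) = 2 + w (j(w, Y) = 2 - (-1)*w = 2 + w)
Q(L, p) = 28/9 (Q(L, p) = 3 + sqrt((2 - 3) + 2)/9 = 3 + sqrt(-1 + 2)/9 = 3 + sqrt(1)/9 = 3 + (1/9)*1 = 3 + 1/9 = 28/9)
m = 2330 (m = (836 + 172) + 1322 = 1008 + 1322 = 2330)
((Q(39, -16) + 527) + m)/(-2093 + 1084) = ((28/9 + 527) + 2330)/(-2093 + 1084) = (4771/9 + 2330)/(-1009) = (25741/9)*(-1/1009) = -25741/9081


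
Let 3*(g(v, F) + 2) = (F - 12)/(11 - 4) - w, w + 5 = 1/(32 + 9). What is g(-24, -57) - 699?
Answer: -201654/287 ≈ -702.63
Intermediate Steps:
w = -204/41 (w = -5 + 1/(32 + 9) = -5 + 1/41 = -204/41 ≈ -4.9756)
g(v, F) = -262/287 + F/21 (g(v, F) = -2 + ((F - 12)/(11 - 4) - 1*(-204/41))/3 = -2 + ((-12 + F)/7 + 204/41)/3 = -2 + ((-12 + F)*(⅐) + 204/41)/3 = -2 + ((-12/7 + F/7) + 204/41)/3 = -2 + (936/287 + F/7)/3 = -2 + (312/287 + F/21) = -262/287 + F/21)
g(-24, -57) - 699 = (-262/287 + (1/21)*(-57)) - 699 = (-262/287 - 19/7) - 699 = -1041/287 - 699 = -201654/287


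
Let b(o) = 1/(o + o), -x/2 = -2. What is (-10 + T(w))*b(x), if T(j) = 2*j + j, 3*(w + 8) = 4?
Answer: -15/4 ≈ -3.7500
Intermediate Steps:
w = -20/3 (w = -8 + (⅓)*4 = -8 + 4/3 = -20/3 ≈ -6.6667)
x = 4 (x = -2*(-2) = 4)
b(o) = 1/(2*o)
T(j) = 3*j
(-10 + T(w))*b(x) = (-10 + 3*(-20/3))*((½)/4) = (-10 - 20)*((½)*(¼)) = -30*⅛ = -15/4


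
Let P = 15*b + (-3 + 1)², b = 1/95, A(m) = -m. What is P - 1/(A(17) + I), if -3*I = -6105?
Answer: 159403/38342 ≈ 4.1574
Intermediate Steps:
I = 2035 (I = -⅓*(-6105) = 2035)
b = 1/95 ≈ 0.010526
P = 79/19 (P = 15*(1/95) + (-3 + 1)² = 3/19 + (-2)² = 3/19 + 4 = 79/19 ≈ 4.1579)
P - 1/(A(17) + I) = 79/19 - 1/(-1*17 + 2035) = 79/19 - 1/(-17 + 2035) = 79/19 - 1/2018 = 159403/38342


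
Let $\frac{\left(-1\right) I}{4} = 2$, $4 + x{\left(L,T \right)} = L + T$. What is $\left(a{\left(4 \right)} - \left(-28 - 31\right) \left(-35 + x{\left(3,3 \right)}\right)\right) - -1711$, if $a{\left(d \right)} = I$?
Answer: $-244$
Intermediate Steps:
$x{\left(L,T \right)} = -4 + L + T$ ($x{\left(L,T \right)} = -4 + \left(L + T\right) = -4 + L + T$)
$I = -8$ ($I = \left(-4\right) 2 = -8$)
$a{\left(d \right)} = -8$
$\left(a{\left(4 \right)} - \left(-28 - 31\right) \left(-35 + x{\left(3,3 \right)}\right)\right) - -1711 = \left(-8 - \left(-28 - 31\right) \left(-35 + \left(-4 + 3 + 3\right)\right)\right) - -1711 = \left(-8 - - 59 \left(-35 + 2\right)\right) + 1711 = \left(-8 - \left(-59\right) \left(-33\right)\right) + 1711 = \left(-8 - 1947\right) + 1711 = -1955 + 1711 = -244$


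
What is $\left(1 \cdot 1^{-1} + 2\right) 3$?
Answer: $9$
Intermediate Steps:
$\left(1 \cdot 1^{-1} + 2\right) 3 = \left(1 \cdot 1 + 2\right) 3 = \left(1 + 2\right) 3 = 3 \cdot 3 = 9$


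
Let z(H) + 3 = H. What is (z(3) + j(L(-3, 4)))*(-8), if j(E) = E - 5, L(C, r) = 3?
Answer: 16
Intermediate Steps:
z(H) = -3 + H
j(E) = -5 + E
(z(3) + j(L(-3, 4)))*(-8) = ((-3 + 3) + (-5 + 3))*(-8) = (0 - 2)*(-8) = -2*(-8) = 16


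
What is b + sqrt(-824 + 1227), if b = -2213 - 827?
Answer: -3040 + sqrt(403) ≈ -3019.9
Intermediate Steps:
b = -3040
b + sqrt(-824 + 1227) = -3040 + sqrt(-824 + 1227) = -3040 + sqrt(403)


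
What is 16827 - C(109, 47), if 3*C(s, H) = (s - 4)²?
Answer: 13152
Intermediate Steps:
C(s, H) = (-4 + s)²/3 (C(s, H) = (s - 4)²/3 = (-4 + s)²/3)
16827 - C(109, 47) = 16827 - (-4 + 109)²/3 = 16827 - 105²/3 = 16827 - 11025/3 = 16827 - 1*3675 = 16827 - 3675 = 13152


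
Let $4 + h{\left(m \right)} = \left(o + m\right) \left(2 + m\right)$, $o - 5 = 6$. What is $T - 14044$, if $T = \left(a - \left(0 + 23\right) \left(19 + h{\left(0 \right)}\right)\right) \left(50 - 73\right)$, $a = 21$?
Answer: $5046$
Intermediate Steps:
$o = 11$ ($o = 5 + 6 = 11$)
$h{\left(m \right)} = -4 + \left(2 + m\right) \left(11 + m\right)$ ($h{\left(m \right)} = -4 + \left(11 + m\right) \left(2 + m\right) = -4 + \left(2 + m\right) \left(11 + m\right)$)
$T = 19090$ ($T = \left(21 - \left(0 + 23\right) \left(19 + \left(18 + 0^{2} + 13 \cdot 0\right)\right)\right) \left(50 - 73\right) = \left(21 - 23 \left(19 + \left(18 + 0 + 0\right)\right)\right) \left(-23\right) = \left(21 - 23 \left(19 + 18\right)\right) \left(-23\right) = \left(21 - 23 \cdot 37\right) \left(-23\right) = \left(21 - 851\right) \left(-23\right) = \left(-830\right) \left(-23\right) = 19090$)
$T - 14044 = 19090 - 14044 = 5046$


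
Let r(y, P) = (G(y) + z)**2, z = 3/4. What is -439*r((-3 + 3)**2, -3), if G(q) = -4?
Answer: -74191/16 ≈ -4636.9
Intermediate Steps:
z = 3/4 (z = 3*(1/4) = 3/4 ≈ 0.75000)
r(y, P) = 169/16 (r(y, P) = (-4 + 3/4)**2 = (-13/4)**2 = 169/16)
-439*r((-3 + 3)**2, -3) = -439*169/16 = -74191/16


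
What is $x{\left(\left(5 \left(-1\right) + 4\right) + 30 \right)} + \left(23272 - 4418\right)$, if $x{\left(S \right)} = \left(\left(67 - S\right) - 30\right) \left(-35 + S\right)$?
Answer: $18806$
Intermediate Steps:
$x{\left(S \right)} = \left(-35 + S\right) \left(37 - S\right)$ ($x{\left(S \right)} = \left(37 - S\right) \left(-35 + S\right) = \left(-35 + S\right) \left(37 - S\right)$)
$x{\left(\left(5 \left(-1\right) + 4\right) + 30 \right)} + \left(23272 - 4418\right) = \left(-1295 - \left(\left(5 \left(-1\right) + 4\right) + 30\right)^{2} + 72 \left(\left(5 \left(-1\right) + 4\right) + 30\right)\right) + \left(23272 - 4418\right) = \left(-1295 - \left(\left(-5 + 4\right) + 30\right)^{2} + 72 \left(\left(-5 + 4\right) + 30\right)\right) + \left(23272 - 4418\right) = \left(-1295 - \left(-1 + 30\right)^{2} + 72 \left(-1 + 30\right)\right) + 18854 = \left(-1295 - 29^{2} + 72 \cdot 29\right) + 18854 = \left(-1295 - 841 + 2088\right) + 18854 = -48 + 18854 = 18806$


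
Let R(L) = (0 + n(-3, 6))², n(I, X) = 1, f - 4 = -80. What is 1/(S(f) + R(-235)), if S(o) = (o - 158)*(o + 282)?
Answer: -1/48203 ≈ -2.0746e-5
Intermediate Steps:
f = -76 (f = 4 - 80 = -76)
S(o) = (-158 + o)*(282 + o)
R(L) = 1 (R(L) = (0 + 1)² = 1² = 1)
1/(S(f) + R(-235)) = 1/((-44556 + (-76)² + 124*(-76)) + 1) = 1/((-44556 + 5776 - 9424) + 1) = 1/(-48204 + 1) = 1/(-48203) = -1/48203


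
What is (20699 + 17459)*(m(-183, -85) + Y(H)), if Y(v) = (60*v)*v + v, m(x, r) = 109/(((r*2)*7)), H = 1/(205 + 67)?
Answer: -1075883889/323680 ≈ -3323.9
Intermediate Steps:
H = 1/272 ≈ 0.0036765
m(x, r) = 109/(14*r) (m(x, r) = 109/(((2*r)*7)) = 109/((14*r)) = 109*(1/(14*r)) = 109/(14*r))
Y(v) = v + 60*v**2 (Y(v) = 60*v**2 + v = v + 60*v**2)
(20699 + 17459)*(m(-183, -85) + Y(H)) = (20699 + 17459)*((109/14)/(-85) + (1 + 60*(1/272))/272) = 38158*((109/14)*(-1/85) + (1 + 15/68)/272) = 38158*(-109/1190 + (1/272)*(83/68)) = 38158*(-109/1190 + 83/18496) = 38158*(-56391/647360) = -1075883889/323680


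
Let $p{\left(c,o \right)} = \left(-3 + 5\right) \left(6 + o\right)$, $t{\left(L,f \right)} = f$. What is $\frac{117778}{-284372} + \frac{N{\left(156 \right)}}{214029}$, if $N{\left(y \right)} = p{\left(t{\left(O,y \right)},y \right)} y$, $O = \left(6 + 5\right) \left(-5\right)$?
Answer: $- \frac{200640911}{1127108422} \approx -0.17801$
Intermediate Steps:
$O = -55$ ($O = 11 \left(-5\right) = -55$)
$p{\left(c,o \right)} = 12 + 2 o$ ($p{\left(c,o \right)} = 2 \left(6 + o\right) = 12 + 2 o$)
$N{\left(y \right)} = y \left(12 + 2 y\right)$ ($N{\left(y \right)} = \left(12 + 2 y\right) y = y \left(12 + 2 y\right)$)
$\frac{117778}{-284372} + \frac{N{\left(156 \right)}}{214029} = \frac{117778}{-284372} + \frac{2 \cdot 156 \left(6 + 156\right)}{214029} = 117778 \left(- \frac{1}{284372}\right) + 2 \cdot 156 \cdot 162 \cdot \frac{1}{214029} = - \frac{58889}{142186} + 50544 \cdot \frac{1}{214029} = - \frac{58889}{142186} + \frac{1872}{7927} = - \frac{200640911}{1127108422}$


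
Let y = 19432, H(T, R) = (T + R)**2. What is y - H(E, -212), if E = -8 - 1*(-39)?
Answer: -13329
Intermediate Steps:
E = 31 (E = -8 + 39 = 31)
H(T, R) = (R + T)**2
y - H(E, -212) = 19432 - (-212 + 31)**2 = 19432 - 1*(-181)**2 = 19432 - 1*32761 = 19432 - 32761 = -13329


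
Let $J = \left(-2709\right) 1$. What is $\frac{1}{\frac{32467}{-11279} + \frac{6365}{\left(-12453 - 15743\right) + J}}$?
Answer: $- \frac{69715499}{215036694} \approx -0.3242$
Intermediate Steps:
$J = -2709$
$\frac{1}{\frac{32467}{-11279} + \frac{6365}{\left(-12453 - 15743\right) + J}} = \frac{1}{\frac{32467}{-11279} + \frac{6365}{\left(-12453 - 15743\right) - 2709}} = \frac{1}{32467 \left(- \frac{1}{11279}\right) + \frac{6365}{-28196 - 2709}} = \frac{1}{- \frac{32467}{11279} + \frac{6365}{-30905}} = \frac{1}{- \frac{32467}{11279} + 6365 \left(- \frac{1}{30905}\right)} = \frac{1}{- \frac{32467}{11279} - \frac{1273}{6181}} = \frac{1}{- \frac{215036694}{69715499}} = - \frac{69715499}{215036694}$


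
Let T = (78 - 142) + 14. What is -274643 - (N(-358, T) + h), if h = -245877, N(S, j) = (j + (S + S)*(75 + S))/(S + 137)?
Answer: -6154708/221 ≈ -27849.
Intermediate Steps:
T = -50 (T = -64 + 14 = -50)
N(S, j) = (j + 2*S*(75 + S))/(137 + S) (N(S, j) = (j + (2*S)*(75 + S))/(137 + S) = (j + 2*S*(75 + S))/(137 + S))
-274643 - (N(-358, T) + h) = -274643 - ((-50 + 2*(-358)**2 + 150*(-358))/(137 - 358) - 245877) = -274643 - ((-50 + 2*128164 - 53700)/(-221) - 245877) = -274643 - (-(-50 + 256328 - 53700)/221 - 245877) = -274643 - (-1/221*202578 - 245877) = -274643 - (-202578/221 - 245877) = -274643 - 1*(-54541395/221) = -274643 + 54541395/221 = -6154708/221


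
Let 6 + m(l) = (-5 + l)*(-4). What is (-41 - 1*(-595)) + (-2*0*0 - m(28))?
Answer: 652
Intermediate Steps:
m(l) = 14 - 4*l (m(l) = -6 + (-5 + l)*(-4) = -6 + (20 - 4*l) = 14 - 4*l)
(-41 - 1*(-595)) + (-2*0*0 - m(28)) = (-41 - 1*(-595)) + (-2*0*0 - (14 - 4*28)) = (-41 + 595) + (0*0 - (14 - 112)) = 554 + (0 - 1*(-98)) = 554 + (0 + 98) = 554 + 98 = 652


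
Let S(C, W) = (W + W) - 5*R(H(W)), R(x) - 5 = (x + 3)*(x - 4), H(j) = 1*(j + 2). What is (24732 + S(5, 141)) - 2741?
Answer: -79222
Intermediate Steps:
H(j) = 2 + j (H(j) = 1*(2 + j) = 2 + j)
R(x) = 5 + (-4 + x)*(3 + x) (R(x) = 5 + (x + 3)*(x - 4) = 5 + (3 + x)*(-4 + x) = 5 + (-4 + x)*(3 + x))
S(C, W) = 45 - 5*(2 + W)² + 7*W (S(C, W) = (W + W) - 5*(-7 + (2 + W)² - (2 + W)) = 2*W - 5*(-7 + (2 + W)² + (-2 - W)) = 2*W - 5*(-9 + (2 + W)² - W) = 2*W + (45 - 5*(2 + W)² + 5*W) = 45 - 5*(2 + W)² + 7*W)
(24732 + S(5, 141)) - 2741 = (24732 + (25 - 13*141 - 5*141²)) - 2741 = (24732 + (25 - 1833 - 5*19881)) - 2741 = (24732 + (25 - 1833 - 99405)) - 2741 = (24732 - 101213) - 2741 = -76481 - 2741 = -79222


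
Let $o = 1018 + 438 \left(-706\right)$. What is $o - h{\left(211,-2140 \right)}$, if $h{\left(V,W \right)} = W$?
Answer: $-306070$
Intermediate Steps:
$o = -308210$ ($o = 1018 - 309228 = -308210$)
$o - h{\left(211,-2140 \right)} = -308210 - -2140 = -308210 + 2140 = -306070$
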